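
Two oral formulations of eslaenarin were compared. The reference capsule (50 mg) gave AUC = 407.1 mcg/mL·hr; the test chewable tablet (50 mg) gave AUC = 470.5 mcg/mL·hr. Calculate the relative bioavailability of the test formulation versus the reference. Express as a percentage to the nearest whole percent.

F_rel = (AUC_test/D_test) / (AUC_ref/D_ref)
      = (470.5/50) / (407.1/50)
      = 9.41 / 8.142 = 1.1557 = 115.57%

F_rel = 116%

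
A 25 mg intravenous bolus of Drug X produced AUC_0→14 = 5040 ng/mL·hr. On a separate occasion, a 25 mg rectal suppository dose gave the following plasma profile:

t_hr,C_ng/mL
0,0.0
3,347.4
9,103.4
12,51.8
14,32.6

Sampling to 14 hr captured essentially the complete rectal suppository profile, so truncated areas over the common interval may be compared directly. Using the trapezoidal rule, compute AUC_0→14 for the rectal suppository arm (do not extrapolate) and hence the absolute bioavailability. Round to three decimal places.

F = 0.435

Trapezoidal AUC_0→14 (rectal suppository):
  [0→3]: (0.0+347.4)/2 × 3 = 521.1
  [3→9]: (347.4+103.4)/2 × 6 = 1352.4
  [9→12]: (103.4+51.8)/2 × 3 = 232.8
  [12→14]: (51.8+32.6)/2 × 2 = 84.4
  Sum = 2190.7 ng/mL·hr
F = (AUC_ev/D_ev)/(AUC_iv/D_iv) = (2190.7/25)/(5040/25) = 87.628/201.6 = 0.4347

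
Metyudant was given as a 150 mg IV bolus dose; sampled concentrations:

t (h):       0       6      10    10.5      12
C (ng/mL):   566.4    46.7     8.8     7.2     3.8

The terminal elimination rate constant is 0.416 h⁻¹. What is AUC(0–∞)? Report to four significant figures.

Trapezoidal AUC_0→12:
  [0→6]: (566.4+46.7)/2 × 6 = 1839.3
  [6→10]: (46.7+8.8)/2 × 4 = 111.0
  [10→10.5]: (8.8+7.2)/2 × 0.5 = 4.0
  [10.5→12]: (7.2+3.8)/2 × 1.5 = 8.25
  Sum = 1962.55 ng/mL·h
Extrapolated tail: C_last / k_e = 3.8 / 0.416 = 9.135
AUC_0→∞ = 1962.55 + 9.135 = 1971.685 ng/mL·h

AUC = 1972 ng/mL·h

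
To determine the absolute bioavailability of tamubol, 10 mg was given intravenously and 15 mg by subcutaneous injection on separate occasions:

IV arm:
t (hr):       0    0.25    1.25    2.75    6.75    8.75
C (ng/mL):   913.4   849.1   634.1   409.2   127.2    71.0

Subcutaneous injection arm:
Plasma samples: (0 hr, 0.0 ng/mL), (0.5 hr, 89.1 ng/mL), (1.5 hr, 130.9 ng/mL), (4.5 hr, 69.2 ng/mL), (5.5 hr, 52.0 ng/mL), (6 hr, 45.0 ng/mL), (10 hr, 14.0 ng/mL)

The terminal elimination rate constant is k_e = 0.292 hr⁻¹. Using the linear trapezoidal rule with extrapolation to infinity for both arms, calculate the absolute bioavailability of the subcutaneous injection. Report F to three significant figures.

Trapezoidal AUC_0→8.75 (IV):
  [0→0.25]: (913.4+849.1)/2 × 0.25 = 220.3125
  [0.25→1.25]: (849.1+634.1)/2 × 1 = 741.6
  [1.25→2.75]: (634.1+409.2)/2 × 1.5 = 782.475
  [2.75→6.75]: (409.2+127.2)/2 × 4 = 1072.8
  [6.75→8.75]: (127.2+71.0)/2 × 2 = 198.2
  Sum = 3015.3875 ng/mL·hr
IV tail: 71.0/0.292 = 243.151; AUC_iv,0→∞ = 3015.3875 + 243.151 = 3258.5385 ng/mL·hr
Trapezoidal AUC_0→10 (subcutaneous injection):
  [0→0.5]: (0.0+89.1)/2 × 0.5 = 22.275
  [0.5→1.5]: (89.1+130.9)/2 × 1 = 110.0
  [1.5→4.5]: (130.9+69.2)/2 × 3 = 300.15
  [4.5→5.5]: (69.2+52.0)/2 × 1 = 60.6
  [5.5→6]: (52.0+45.0)/2 × 0.5 = 24.25
  [6→10]: (45.0+14.0)/2 × 4 = 118.0
  Sum = 635.275 ng/mL·hr
subcutaneous injection tail: 14.0/0.292 = 47.945; AUC_ev,0→∞ = 635.275 + 47.945 = 683.22 ng/mL·hr
F = (AUC_ev/D_ev)/(AUC_iv/D_iv) = (683.22/15)/(3258.5385/10) = 45.548/325.85385 = 0.1398

F = 0.140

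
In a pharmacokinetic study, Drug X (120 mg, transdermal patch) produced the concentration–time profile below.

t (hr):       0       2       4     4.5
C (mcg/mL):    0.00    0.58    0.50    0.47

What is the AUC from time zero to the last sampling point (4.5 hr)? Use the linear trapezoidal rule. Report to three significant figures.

Trapezoidal AUC_0→4.5:
  [0→2]: (0.00+0.58)/2 × 2 = 0.58
  [2→4]: (0.58+0.50)/2 × 2 = 1.08
  [4→4.5]: (0.50+0.47)/2 × 0.5 = 0.2425
  Sum = 1.9025 mcg/mL·hr

AUC = 1.90 mcg/mL·hr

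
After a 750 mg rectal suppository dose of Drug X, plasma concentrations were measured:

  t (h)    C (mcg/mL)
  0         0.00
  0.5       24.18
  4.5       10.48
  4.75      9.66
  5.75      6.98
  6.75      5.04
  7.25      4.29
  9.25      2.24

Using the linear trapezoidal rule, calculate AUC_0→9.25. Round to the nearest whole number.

Trapezoidal AUC_0→9.25:
  [0→0.5]: (0.00+24.18)/2 × 0.5 = 6.045
  [0.5→4.5]: (24.18+10.48)/2 × 4 = 69.32
  [4.5→4.75]: (10.48+9.66)/2 × 0.25 = 2.5175
  [4.75→5.75]: (9.66+6.98)/2 × 1 = 8.32
  [5.75→6.75]: (6.98+5.04)/2 × 1 = 6.01
  [6.75→7.25]: (5.04+4.29)/2 × 0.5 = 2.3325
  [7.25→9.25]: (4.29+2.24)/2 × 2 = 6.53
  Sum = 101.075 mcg/mL·h

AUC = 101 mcg/mL·h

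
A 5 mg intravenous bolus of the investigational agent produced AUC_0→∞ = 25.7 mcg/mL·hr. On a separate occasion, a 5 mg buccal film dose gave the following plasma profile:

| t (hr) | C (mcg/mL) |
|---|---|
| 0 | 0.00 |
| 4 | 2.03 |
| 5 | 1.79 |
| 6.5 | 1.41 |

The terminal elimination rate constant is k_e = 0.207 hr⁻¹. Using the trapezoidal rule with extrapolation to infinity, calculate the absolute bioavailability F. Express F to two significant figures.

Trapezoidal AUC_0→6.5 (buccal film):
  [0→4]: (0.00+2.03)/2 × 4 = 4.06
  [4→5]: (2.03+1.79)/2 × 1 = 1.91
  [5→6.5]: (1.79+1.41)/2 × 1.5 = 2.4
  Sum = 8.37 mcg/mL·hr
Tail: C_last/k_e = 1.41/0.207 = 6.812
AUC_0→∞ (buccal film) = 8.37 + 6.812 = 15.182 mcg/mL·hr
F = (AUC_ev/D_ev)/(AUC_iv/D_iv) = (15.182/5)/(25.7/5) = 3.0364/5.14 = 0.5907

F = 0.59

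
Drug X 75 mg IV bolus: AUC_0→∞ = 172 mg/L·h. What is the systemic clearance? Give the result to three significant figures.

CL = Dose_iv / AUC_0→∞
   = 75 / 172 = 0.436047 L/h

CL = 0.436 L/h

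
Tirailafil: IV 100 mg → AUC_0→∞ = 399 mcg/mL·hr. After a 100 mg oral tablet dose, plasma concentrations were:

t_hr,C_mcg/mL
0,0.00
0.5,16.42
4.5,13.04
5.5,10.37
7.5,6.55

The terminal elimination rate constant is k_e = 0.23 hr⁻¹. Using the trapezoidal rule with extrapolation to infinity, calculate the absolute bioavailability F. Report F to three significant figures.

Trapezoidal AUC_0→7.5 (oral tablet):
  [0→0.5]: (0.00+16.42)/2 × 0.5 = 4.105
  [0.5→4.5]: (16.42+13.04)/2 × 4 = 58.92
  [4.5→5.5]: (13.04+10.37)/2 × 1 = 11.705
  [5.5→7.5]: (10.37+6.55)/2 × 2 = 16.92
  Sum = 91.65 mcg/mL·hr
Tail: C_last/k_e = 6.55/0.23 = 28.478
AUC_0→∞ (oral tablet) = 91.65 + 28.478 = 120.128 mcg/mL·hr
F = (AUC_ev/D_ev)/(AUC_iv/D_iv) = (120.128/100)/(399/100) = 1.20128/3.99 = 0.3011

F = 0.301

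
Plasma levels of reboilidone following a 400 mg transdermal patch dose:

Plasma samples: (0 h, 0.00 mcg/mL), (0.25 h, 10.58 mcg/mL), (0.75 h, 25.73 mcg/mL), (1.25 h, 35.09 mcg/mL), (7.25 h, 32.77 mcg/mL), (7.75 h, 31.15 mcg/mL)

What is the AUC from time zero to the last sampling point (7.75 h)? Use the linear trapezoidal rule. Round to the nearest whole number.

Trapezoidal AUC_0→7.75:
  [0→0.25]: (0.00+10.58)/2 × 0.25 = 1.3225
  [0.25→0.75]: (10.58+25.73)/2 × 0.5 = 9.0775
  [0.75→1.25]: (25.73+35.09)/2 × 0.5 = 15.205
  [1.25→7.25]: (35.09+32.77)/2 × 6 = 203.58
  [7.25→7.75]: (32.77+31.15)/2 × 0.5 = 15.98
  Sum = 245.165 mcg/mL·h

AUC = 245 mcg/mL·h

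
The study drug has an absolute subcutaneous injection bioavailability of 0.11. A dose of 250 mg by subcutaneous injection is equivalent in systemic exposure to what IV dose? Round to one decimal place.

D_iv = 27.5 mg

Systemic exposure from an extravascular dose = F × D_ev, so the equivalent IV dose is F × D_ev.
D_iv = F × D_ev = 0.11 × 250 = 27.5 mg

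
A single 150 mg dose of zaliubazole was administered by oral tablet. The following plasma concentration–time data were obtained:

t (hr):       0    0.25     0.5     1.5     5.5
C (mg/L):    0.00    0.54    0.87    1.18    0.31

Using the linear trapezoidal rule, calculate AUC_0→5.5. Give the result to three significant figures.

Trapezoidal AUC_0→5.5:
  [0→0.25]: (0.00+0.54)/2 × 0.25 = 0.0675
  [0.25→0.5]: (0.54+0.87)/2 × 0.25 = 0.17625
  [0.5→1.5]: (0.87+1.18)/2 × 1 = 1.025
  [1.5→5.5]: (1.18+0.31)/2 × 4 = 2.98
  Sum = 4.24875 mg/L·hr

AUC = 4.25 mg/L·hr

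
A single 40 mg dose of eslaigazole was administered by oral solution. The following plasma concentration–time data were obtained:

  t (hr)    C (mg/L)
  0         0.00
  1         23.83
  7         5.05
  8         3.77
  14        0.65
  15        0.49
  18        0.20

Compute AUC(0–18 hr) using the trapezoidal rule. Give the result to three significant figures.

Trapezoidal AUC_0→18:
  [0→1]: (0.00+23.83)/2 × 1 = 11.915
  [1→7]: (23.83+5.05)/2 × 6 = 86.64
  [7→8]: (5.05+3.77)/2 × 1 = 4.41
  [8→14]: (3.77+0.65)/2 × 6 = 13.26
  [14→15]: (0.65+0.49)/2 × 1 = 0.57
  [15→18]: (0.49+0.20)/2 × 3 = 1.035
  Sum = 117.83 mg/L·hr

AUC = 118 mg/L·hr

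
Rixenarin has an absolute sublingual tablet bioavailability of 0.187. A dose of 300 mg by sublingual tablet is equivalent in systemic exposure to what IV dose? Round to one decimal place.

Systemic exposure from an extravascular dose = F × D_ev, so the equivalent IV dose is F × D_ev.
D_iv = F × D_ev = 0.187 × 300 = 56.1 mg

D_iv = 56.1 mg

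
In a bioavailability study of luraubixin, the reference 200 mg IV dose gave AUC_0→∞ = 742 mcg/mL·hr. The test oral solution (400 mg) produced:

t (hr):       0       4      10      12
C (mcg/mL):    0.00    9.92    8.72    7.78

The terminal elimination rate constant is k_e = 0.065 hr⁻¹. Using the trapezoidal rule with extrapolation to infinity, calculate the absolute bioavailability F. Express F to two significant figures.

F = 0.14

Trapezoidal AUC_0→12 (oral solution):
  [0→4]: (0.00+9.92)/2 × 4 = 19.84
  [4→10]: (9.92+8.72)/2 × 6 = 55.92
  [10→12]: (8.72+7.78)/2 × 2 = 16.5
  Sum = 92.26 mcg/mL·hr
Tail: C_last/k_e = 7.78/0.065 = 119.692
AUC_0→∞ (oral solution) = 92.26 + 119.692 = 211.952 mcg/mL·hr
F = (AUC_ev/D_ev)/(AUC_iv/D_iv) = (211.952/400)/(742/200) = 0.52988/3.71 = 0.1428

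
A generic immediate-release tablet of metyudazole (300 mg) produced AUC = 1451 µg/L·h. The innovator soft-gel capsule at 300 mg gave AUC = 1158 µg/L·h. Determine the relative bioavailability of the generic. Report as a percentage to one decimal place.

F_rel = (AUC_test/D_test) / (AUC_ref/D_ref)
      = (1451/300) / (1158/300)
      = 4.83667 / 3.86 = 1.2530 = 125.30%

F_rel = 125.3%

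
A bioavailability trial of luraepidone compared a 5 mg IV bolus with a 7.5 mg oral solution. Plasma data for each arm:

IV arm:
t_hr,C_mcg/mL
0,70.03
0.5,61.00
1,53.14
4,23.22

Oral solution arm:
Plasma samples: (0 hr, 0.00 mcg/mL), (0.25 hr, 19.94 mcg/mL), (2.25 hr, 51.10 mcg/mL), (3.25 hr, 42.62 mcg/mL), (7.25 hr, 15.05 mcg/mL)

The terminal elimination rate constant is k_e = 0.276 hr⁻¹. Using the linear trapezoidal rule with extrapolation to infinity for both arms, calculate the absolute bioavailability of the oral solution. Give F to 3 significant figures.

Trapezoidal AUC_0→4 (IV):
  [0→0.5]: (70.03+61.00)/2 × 0.5 = 32.7575
  [0.5→1]: (61.00+53.14)/2 × 0.5 = 28.535
  [1→4]: (53.14+23.22)/2 × 3 = 114.54
  Sum = 175.8325 mcg/mL·hr
IV tail: 23.22/0.276 = 84.130; AUC_iv,0→∞ = 175.8325 + 84.130 = 259.9625 mcg/mL·hr
Trapezoidal AUC_0→7.25 (oral solution):
  [0→0.25]: (0.00+19.94)/2 × 0.25 = 2.4925
  [0.25→2.25]: (19.94+51.10)/2 × 2 = 71.04
  [2.25→3.25]: (51.10+42.62)/2 × 1 = 46.86
  [3.25→7.25]: (42.62+15.05)/2 × 4 = 115.34
  Sum = 235.7325 mcg/mL·hr
oral solution tail: 15.05/0.276 = 54.529; AUC_ev,0→∞ = 235.7325 + 54.529 = 290.2615 mcg/mL·hr
F = (AUC_ev/D_ev)/(AUC_iv/D_iv) = (290.2615/7.5)/(259.9625/5) = 38.7015/51.9925 = 0.7444

F = 0.744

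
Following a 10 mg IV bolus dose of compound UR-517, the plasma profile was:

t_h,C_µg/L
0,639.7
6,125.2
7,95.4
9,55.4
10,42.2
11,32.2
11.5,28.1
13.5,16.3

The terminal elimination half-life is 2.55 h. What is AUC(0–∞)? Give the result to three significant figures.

Trapezoidal AUC_0→13.5:
  [0→6]: (639.7+125.2)/2 × 6 = 2294.7
  [6→7]: (125.2+95.4)/2 × 1 = 110.3
  [7→9]: (95.4+55.4)/2 × 2 = 150.8
  [9→10]: (55.4+42.2)/2 × 1 = 48.8
  [10→11]: (42.2+32.2)/2 × 1 = 37.2
  [11→11.5]: (32.2+28.1)/2 × 0.5 = 15.075
  [11.5→13.5]: (28.1+16.3)/2 × 2 = 44.4
  Sum = 2701.275 µg/L·h
k_e = ln2 / t½ = 0.693147 / 2.55 = 0.2718 h^-1
Extrapolated tail: C_last / k_e = 16.3 / 0.2718 = 59.971
AUC_0→∞ = 2701.275 + 59.971 = 2761.246 µg/L·h

AUC = 2760 µg/L·h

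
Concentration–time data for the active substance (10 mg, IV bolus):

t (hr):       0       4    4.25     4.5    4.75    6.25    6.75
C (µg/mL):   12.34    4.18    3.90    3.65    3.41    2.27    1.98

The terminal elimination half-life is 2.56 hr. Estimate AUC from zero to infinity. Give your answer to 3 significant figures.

AUC = 48.5 µg/mL·hr

Trapezoidal AUC_0→6.75:
  [0→4]: (12.34+4.18)/2 × 4 = 33.04
  [4→4.25]: (4.18+3.90)/2 × 0.25 = 1.01
  [4.25→4.5]: (3.90+3.65)/2 × 0.25 = 0.94375
  [4.5→4.75]: (3.65+3.41)/2 × 0.25 = 0.8825
  [4.75→6.25]: (3.41+2.27)/2 × 1.5 = 4.26
  [6.25→6.75]: (2.27+1.98)/2 × 0.5 = 1.0625
  Sum = 41.19875 µg/mL·hr
k_e = ln2 / t½ = 0.693147 / 2.56 = 0.2708 hr^-1
Extrapolated tail: C_last / k_e = 1.98 / 0.2708 = 7.312
AUC_0→∞ = 41.19875 + 7.312 = 48.51075 µg/mL·hr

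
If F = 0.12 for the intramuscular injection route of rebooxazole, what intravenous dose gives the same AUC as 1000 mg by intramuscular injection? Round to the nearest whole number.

D_iv = 120 mg

Systemic exposure from an extravascular dose = F × D_ev, so the equivalent IV dose is F × D_ev.
D_iv = F × D_ev = 0.12 × 1000 = 120 mg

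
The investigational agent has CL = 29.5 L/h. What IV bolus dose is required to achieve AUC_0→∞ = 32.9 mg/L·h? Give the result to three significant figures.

Dose = 971 mg

Dose_iv = CL × AUC_0→∞
     = 29.5 × 32.9 = 970.55 mg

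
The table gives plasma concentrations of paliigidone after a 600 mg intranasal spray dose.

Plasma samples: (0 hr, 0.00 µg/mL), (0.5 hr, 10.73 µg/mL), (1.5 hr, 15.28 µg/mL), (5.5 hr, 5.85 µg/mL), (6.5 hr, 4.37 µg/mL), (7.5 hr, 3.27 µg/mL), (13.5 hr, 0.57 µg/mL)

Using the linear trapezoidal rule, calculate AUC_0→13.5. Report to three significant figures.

Trapezoidal AUC_0→13.5:
  [0→0.5]: (0.00+10.73)/2 × 0.5 = 2.6825
  [0.5→1.5]: (10.73+15.28)/2 × 1 = 13.005
  [1.5→5.5]: (15.28+5.85)/2 × 4 = 42.26
  [5.5→6.5]: (5.85+4.37)/2 × 1 = 5.11
  [6.5→7.5]: (4.37+3.27)/2 × 1 = 3.82
  [7.5→13.5]: (3.27+0.57)/2 × 6 = 11.52
  Sum = 78.3975 µg/mL·hr

AUC = 78.4 µg/mL·hr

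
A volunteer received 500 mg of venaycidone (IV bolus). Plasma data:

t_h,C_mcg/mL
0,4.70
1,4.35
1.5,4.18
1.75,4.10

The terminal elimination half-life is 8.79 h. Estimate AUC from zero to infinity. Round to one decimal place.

Trapezoidal AUC_0→1.75:
  [0→1]: (4.70+4.35)/2 × 1 = 4.525
  [1→1.5]: (4.35+4.18)/2 × 0.5 = 2.1325
  [1.5→1.75]: (4.18+4.10)/2 × 0.25 = 1.035
  Sum = 7.6925 mcg/mL·h
k_e = ln2 / t½ = 0.693147 / 8.79 = 0.0789 h^-1
Extrapolated tail: C_last / k_e = 4.10 / 0.0789 = 51.965
AUC_0→∞ = 7.6925 + 51.965 = 59.6575 mcg/mL·h

AUC = 59.7 mcg/mL·h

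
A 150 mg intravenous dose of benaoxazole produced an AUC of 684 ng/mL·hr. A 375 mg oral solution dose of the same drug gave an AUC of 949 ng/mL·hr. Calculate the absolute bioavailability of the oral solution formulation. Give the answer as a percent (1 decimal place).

F = (AUC_ev / D_ev) / (AUC_iv / D_iv)
  = (949/375) / (684/150)
  = 2.53067 / 4.56 = 0.5550
  = 55.50%

F = 55.5%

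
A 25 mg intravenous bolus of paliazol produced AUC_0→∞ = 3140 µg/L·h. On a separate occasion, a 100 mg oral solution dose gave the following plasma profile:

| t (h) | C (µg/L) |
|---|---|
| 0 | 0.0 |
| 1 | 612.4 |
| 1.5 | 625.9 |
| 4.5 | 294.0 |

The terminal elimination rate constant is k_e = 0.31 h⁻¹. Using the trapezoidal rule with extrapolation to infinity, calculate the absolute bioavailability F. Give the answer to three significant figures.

F = 0.234

Trapezoidal AUC_0→4.5 (oral solution):
  [0→1]: (0.0+612.4)/2 × 1 = 306.2
  [1→1.5]: (612.4+625.9)/2 × 0.5 = 309.575
  [1.5→4.5]: (625.9+294.0)/2 × 3 = 1379.85
  Sum = 1995.625 µg/L·h
Tail: C_last/k_e = 294.0/0.31 = 948.387
AUC_0→∞ (oral solution) = 1995.625 + 948.387 = 2944.012 µg/L·h
F = (AUC_ev/D_ev)/(AUC_iv/D_iv) = (2944.012/100)/(3140/25) = 29.44012/125.6 = 0.2344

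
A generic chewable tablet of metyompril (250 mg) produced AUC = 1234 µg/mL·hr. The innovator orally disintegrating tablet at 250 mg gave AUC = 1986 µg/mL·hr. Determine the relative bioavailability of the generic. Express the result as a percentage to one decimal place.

F_rel = (AUC_test/D_test) / (AUC_ref/D_ref)
      = (1234/250) / (1986/250)
      = 4.936 / 7.944 = 0.6213 = 62.13%

F_rel = 62.1%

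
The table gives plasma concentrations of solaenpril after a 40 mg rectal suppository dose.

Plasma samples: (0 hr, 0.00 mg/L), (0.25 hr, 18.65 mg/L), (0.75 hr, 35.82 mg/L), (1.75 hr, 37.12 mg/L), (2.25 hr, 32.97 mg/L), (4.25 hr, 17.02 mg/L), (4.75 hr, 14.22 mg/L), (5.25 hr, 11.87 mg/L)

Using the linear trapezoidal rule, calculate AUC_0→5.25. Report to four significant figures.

AUC = 134.3 mg/L·hr

Trapezoidal AUC_0→5.25:
  [0→0.25]: (0.00+18.65)/2 × 0.25 = 2.33125
  [0.25→0.75]: (18.65+35.82)/2 × 0.5 = 13.6175
  [0.75→1.75]: (35.82+37.12)/2 × 1 = 36.47
  [1.75→2.25]: (37.12+32.97)/2 × 0.5 = 17.5225
  [2.25→4.25]: (32.97+17.02)/2 × 2 = 49.99
  [4.25→4.75]: (17.02+14.22)/2 × 0.5 = 7.81
  [4.75→5.25]: (14.22+11.87)/2 × 0.5 = 6.5225
  Sum = 134.26375 mg/L·hr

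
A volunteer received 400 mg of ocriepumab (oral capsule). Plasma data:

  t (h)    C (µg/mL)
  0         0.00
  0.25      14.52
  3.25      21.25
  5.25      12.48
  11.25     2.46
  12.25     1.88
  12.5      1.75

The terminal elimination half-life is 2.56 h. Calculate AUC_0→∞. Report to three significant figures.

AUC = 143 µg/mL·h

Trapezoidal AUC_0→12.5:
  [0→0.25]: (0.00+14.52)/2 × 0.25 = 1.815
  [0.25→3.25]: (14.52+21.25)/2 × 3 = 53.655
  [3.25→5.25]: (21.25+12.48)/2 × 2 = 33.73
  [5.25→11.25]: (12.48+2.46)/2 × 6 = 44.82
  [11.25→12.25]: (2.46+1.88)/2 × 1 = 2.17
  [12.25→12.5]: (1.88+1.75)/2 × 0.25 = 0.45375
  Sum = 136.64375 µg/mL·h
k_e = ln2 / t½ = 0.693147 / 2.56 = 0.2708 h^-1
Extrapolated tail: C_last / k_e = 1.75 / 0.2708 = 6.462
AUC_0→∞ = 136.64375 + 6.462 = 143.10575 µg/mL·h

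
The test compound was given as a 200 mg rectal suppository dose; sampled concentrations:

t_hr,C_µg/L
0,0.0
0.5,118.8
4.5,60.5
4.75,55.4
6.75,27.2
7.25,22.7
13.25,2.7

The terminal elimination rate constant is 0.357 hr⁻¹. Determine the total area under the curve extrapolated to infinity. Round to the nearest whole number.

AUC = 582 µg/L·hr

Trapezoidal AUC_0→13.25:
  [0→0.5]: (0.0+118.8)/2 × 0.5 = 29.7
  [0.5→4.5]: (118.8+60.5)/2 × 4 = 358.6
  [4.5→4.75]: (60.5+55.4)/2 × 0.25 = 14.4875
  [4.75→6.75]: (55.4+27.2)/2 × 2 = 82.6
  [6.75→7.25]: (27.2+22.7)/2 × 0.5 = 12.475
  [7.25→13.25]: (22.7+2.7)/2 × 6 = 76.2
  Sum = 574.0625 µg/L·hr
Extrapolated tail: C_last / k_e = 2.7 / 0.357 = 7.563
AUC_0→∞ = 574.0625 + 7.563 = 581.6255 µg/L·hr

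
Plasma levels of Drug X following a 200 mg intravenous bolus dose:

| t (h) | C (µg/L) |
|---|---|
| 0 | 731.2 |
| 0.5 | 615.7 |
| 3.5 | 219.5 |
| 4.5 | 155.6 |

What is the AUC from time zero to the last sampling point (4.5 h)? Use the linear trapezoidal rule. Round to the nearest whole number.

AUC = 1777 µg/L·h

Trapezoidal AUC_0→4.5:
  [0→0.5]: (731.2+615.7)/2 × 0.5 = 336.725
  [0.5→3.5]: (615.7+219.5)/2 × 3 = 1252.8
  [3.5→4.5]: (219.5+155.6)/2 × 1 = 187.55
  Sum = 1777.075 µg/L·h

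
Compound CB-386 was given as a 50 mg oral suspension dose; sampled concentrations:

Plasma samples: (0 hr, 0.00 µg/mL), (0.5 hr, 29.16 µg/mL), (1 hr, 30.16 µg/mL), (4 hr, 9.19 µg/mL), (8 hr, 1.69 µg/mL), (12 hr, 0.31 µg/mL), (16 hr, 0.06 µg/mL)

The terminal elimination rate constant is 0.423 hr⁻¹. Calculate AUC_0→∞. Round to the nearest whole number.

AUC = 108 µg/mL·hr

Trapezoidal AUC_0→16:
  [0→0.5]: (0.00+29.16)/2 × 0.5 = 7.29
  [0.5→1]: (29.16+30.16)/2 × 0.5 = 14.83
  [1→4]: (30.16+9.19)/2 × 3 = 59.025
  [4→8]: (9.19+1.69)/2 × 4 = 21.76
  [8→12]: (1.69+0.31)/2 × 4 = 4.0
  [12→16]: (0.31+0.06)/2 × 4 = 0.74
  Sum = 107.645 µg/mL·hr
Extrapolated tail: C_last / k_e = 0.06 / 0.423 = 0.142
AUC_0→∞ = 107.645 + 0.142 = 107.787 µg/mL·hr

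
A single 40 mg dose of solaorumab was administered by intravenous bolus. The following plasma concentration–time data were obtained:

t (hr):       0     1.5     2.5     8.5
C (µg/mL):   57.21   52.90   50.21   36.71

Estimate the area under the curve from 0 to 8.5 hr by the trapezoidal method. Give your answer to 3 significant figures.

AUC = 395 µg/mL·hr

Trapezoidal AUC_0→8.5:
  [0→1.5]: (57.21+52.90)/2 × 1.5 = 82.5825
  [1.5→2.5]: (52.90+50.21)/2 × 1 = 51.555
  [2.5→8.5]: (50.21+36.71)/2 × 6 = 260.76
  Sum = 394.8975 µg/mL·hr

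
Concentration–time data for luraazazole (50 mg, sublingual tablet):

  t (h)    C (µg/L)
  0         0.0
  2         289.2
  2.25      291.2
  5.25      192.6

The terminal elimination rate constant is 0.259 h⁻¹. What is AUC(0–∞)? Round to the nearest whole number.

Trapezoidal AUC_0→5.25:
  [0→2]: (0.0+289.2)/2 × 2 = 289.2
  [2→2.25]: (289.2+291.2)/2 × 0.25 = 72.55
  [2.25→5.25]: (291.2+192.6)/2 × 3 = 725.7
  Sum = 1087.45 µg/L·h
Extrapolated tail: C_last / k_e = 192.6 / 0.259 = 743.629
AUC_0→∞ = 1087.45 + 743.629 = 1831.079 µg/L·h

AUC = 1831 µg/L·h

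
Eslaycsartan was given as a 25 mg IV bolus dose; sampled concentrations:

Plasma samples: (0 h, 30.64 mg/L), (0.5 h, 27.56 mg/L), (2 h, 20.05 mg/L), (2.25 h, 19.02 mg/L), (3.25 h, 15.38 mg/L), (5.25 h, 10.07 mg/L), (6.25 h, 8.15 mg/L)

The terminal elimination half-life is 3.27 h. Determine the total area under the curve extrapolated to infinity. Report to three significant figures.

Trapezoidal AUC_0→6.25:
  [0→0.5]: (30.64+27.56)/2 × 0.5 = 14.55
  [0.5→2]: (27.56+20.05)/2 × 1.5 = 35.7075
  [2→2.25]: (20.05+19.02)/2 × 0.25 = 4.88375
  [2.25→3.25]: (19.02+15.38)/2 × 1 = 17.2
  [3.25→5.25]: (15.38+10.07)/2 × 2 = 25.45
  [5.25→6.25]: (10.07+8.15)/2 × 1 = 9.11
  Sum = 106.90125 mg/L·h
k_e = ln2 / t½ = 0.693147 / 3.27 = 0.2120 h^-1
Extrapolated tail: C_last / k_e = 8.15 / 0.212 = 38.443
AUC_0→∞ = 106.90125 + 38.443 = 145.34425 mg/L·h

AUC = 145 mg/L·h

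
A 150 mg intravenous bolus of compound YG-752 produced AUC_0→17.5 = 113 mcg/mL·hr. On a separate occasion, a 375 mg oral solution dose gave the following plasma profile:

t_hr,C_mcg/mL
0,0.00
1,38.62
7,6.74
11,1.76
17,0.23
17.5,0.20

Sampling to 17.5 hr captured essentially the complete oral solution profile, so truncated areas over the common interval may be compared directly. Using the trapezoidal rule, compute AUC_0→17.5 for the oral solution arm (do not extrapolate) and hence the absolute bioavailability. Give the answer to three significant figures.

F = 0.632

Trapezoidal AUC_0→17.5 (oral solution):
  [0→1]: (0.00+38.62)/2 × 1 = 19.31
  [1→7]: (38.62+6.74)/2 × 6 = 136.08
  [7→11]: (6.74+1.76)/2 × 4 = 17.0
  [11→17]: (1.76+0.23)/2 × 6 = 5.97
  [17→17.5]: (0.23+0.20)/2 × 0.5 = 0.1075
  Sum = 178.4675 mcg/mL·hr
F = (AUC_ev/D_ev)/(AUC_iv/D_iv) = (178.4675/375)/(113/150) = 0.475913/0.753333 = 0.6317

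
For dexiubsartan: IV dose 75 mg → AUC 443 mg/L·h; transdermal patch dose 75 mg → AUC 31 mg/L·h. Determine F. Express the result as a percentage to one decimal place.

F = (AUC_ev / D_ev) / (AUC_iv / D_iv)
  = (31/75) / (443/75)
  = 0.413333 / 5.90667 = 0.0700
  = 7.00%

F = 7.0%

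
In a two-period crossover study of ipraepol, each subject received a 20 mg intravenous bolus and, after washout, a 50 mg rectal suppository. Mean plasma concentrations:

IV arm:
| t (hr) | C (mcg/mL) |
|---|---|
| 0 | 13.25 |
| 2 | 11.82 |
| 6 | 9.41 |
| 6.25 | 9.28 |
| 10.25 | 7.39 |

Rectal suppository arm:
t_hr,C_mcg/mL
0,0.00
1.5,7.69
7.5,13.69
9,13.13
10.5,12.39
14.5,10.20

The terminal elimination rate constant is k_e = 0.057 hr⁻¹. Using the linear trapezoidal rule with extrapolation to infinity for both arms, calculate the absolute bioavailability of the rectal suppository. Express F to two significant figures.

F = 0.57

Trapezoidal AUC_0→10.25 (IV):
  [0→2]: (13.25+11.82)/2 × 2 = 25.07
  [2→6]: (11.82+9.41)/2 × 4 = 42.46
  [6→6.25]: (9.41+9.28)/2 × 0.25 = 2.33625
  [6.25→10.25]: (9.28+7.39)/2 × 4 = 33.34
  Sum = 103.20625 mcg/mL·hr
IV tail: 7.39/0.057 = 129.649; AUC_iv,0→∞ = 103.20625 + 129.649 = 232.85525 mcg/mL·hr
Trapezoidal AUC_0→14.5 (rectal suppository):
  [0→1.5]: (0.00+7.69)/2 × 1.5 = 5.7675
  [1.5→7.5]: (7.69+13.69)/2 × 6 = 64.14
  [7.5→9]: (13.69+13.13)/2 × 1.5 = 20.115
  [9→10.5]: (13.13+12.39)/2 × 1.5 = 19.14
  [10.5→14.5]: (12.39+10.20)/2 × 4 = 45.18
  Sum = 154.3425 mcg/mL·hr
rectal suppository tail: 10.20/0.057 = 178.947; AUC_ev,0→∞ = 154.3425 + 178.947 = 333.2895 mcg/mL·hr
F = (AUC_ev/D_ev)/(AUC_iv/D_iv) = (333.2895/50)/(232.85525/20) = 6.66579/11.6428 = 0.5725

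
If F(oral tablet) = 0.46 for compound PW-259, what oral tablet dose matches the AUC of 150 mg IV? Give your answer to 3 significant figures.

For equal systemic exposure: F × D_ev = D_iv
D_ev = D_iv / F = 150 / 0.46 = 326.087 mg

D_oral = 326 mg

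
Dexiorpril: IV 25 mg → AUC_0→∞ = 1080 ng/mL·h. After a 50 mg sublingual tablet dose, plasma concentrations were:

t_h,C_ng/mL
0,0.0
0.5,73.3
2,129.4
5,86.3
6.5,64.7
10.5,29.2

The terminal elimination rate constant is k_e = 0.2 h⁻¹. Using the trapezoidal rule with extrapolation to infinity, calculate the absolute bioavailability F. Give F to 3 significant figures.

F = 0.436

Trapezoidal AUC_0→10.5 (sublingual tablet):
  [0→0.5]: (0.0+73.3)/2 × 0.5 = 18.325
  [0.5→2]: (73.3+129.4)/2 × 1.5 = 152.025
  [2→5]: (129.4+86.3)/2 × 3 = 323.55
  [5→6.5]: (86.3+64.7)/2 × 1.5 = 113.25
  [6.5→10.5]: (64.7+29.2)/2 × 4 = 187.8
  Sum = 794.95 ng/mL·h
Tail: C_last/k_e = 29.2/0.2 = 146.000
AUC_0→∞ (sublingual tablet) = 794.95 + 146.000 = 940.95 ng/mL·h
F = (AUC_ev/D_ev)/(AUC_iv/D_iv) = (940.95/50)/(1080/25) = 18.819/43.2 = 0.4356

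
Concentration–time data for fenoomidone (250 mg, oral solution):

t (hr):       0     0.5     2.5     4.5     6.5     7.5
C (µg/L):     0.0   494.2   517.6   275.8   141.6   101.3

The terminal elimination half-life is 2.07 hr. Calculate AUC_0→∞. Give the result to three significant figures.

Trapezoidal AUC_0→7.5:
  [0→0.5]: (0.0+494.2)/2 × 0.5 = 123.55
  [0.5→2.5]: (494.2+517.6)/2 × 2 = 1011.8
  [2.5→4.5]: (517.6+275.8)/2 × 2 = 793.4
  [4.5→6.5]: (275.8+141.6)/2 × 2 = 417.4
  [6.5→7.5]: (141.6+101.3)/2 × 1 = 121.45
  Sum = 2467.6 µg/L·hr
k_e = ln2 / t½ = 0.693147 / 2.07 = 0.3349 hr^-1
Extrapolated tail: C_last / k_e = 101.3 / 0.3349 = 302.478
AUC_0→∞ = 2467.6 + 302.478 = 2770.078 µg/L·hr

AUC = 2770 µg/L·hr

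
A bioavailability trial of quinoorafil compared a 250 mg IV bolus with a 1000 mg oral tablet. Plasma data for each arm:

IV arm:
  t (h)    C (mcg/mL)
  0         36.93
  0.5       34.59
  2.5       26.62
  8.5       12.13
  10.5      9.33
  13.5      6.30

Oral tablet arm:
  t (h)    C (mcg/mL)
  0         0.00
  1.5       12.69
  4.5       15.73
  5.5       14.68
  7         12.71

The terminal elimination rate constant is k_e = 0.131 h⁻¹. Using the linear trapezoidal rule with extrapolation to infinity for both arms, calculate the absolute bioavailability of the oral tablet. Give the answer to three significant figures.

Trapezoidal AUC_0→13.5 (IV):
  [0→0.5]: (36.93+34.59)/2 × 0.5 = 17.88
  [0.5→2.5]: (34.59+26.62)/2 × 2 = 61.21
  [2.5→8.5]: (26.62+12.13)/2 × 6 = 116.25
  [8.5→10.5]: (12.13+9.33)/2 × 2 = 21.46
  [10.5→13.5]: (9.33+6.30)/2 × 3 = 23.445
  Sum = 240.245 mcg/mL·h
IV tail: 6.30/0.131 = 48.092; AUC_iv,0→∞ = 240.245 + 48.092 = 288.337 mcg/mL·h
Trapezoidal AUC_0→7 (oral tablet):
  [0→1.5]: (0.00+12.69)/2 × 1.5 = 9.5175
  [1.5→4.5]: (12.69+15.73)/2 × 3 = 42.63
  [4.5→5.5]: (15.73+14.68)/2 × 1 = 15.205
  [5.5→7]: (14.68+12.71)/2 × 1.5 = 20.5425
  Sum = 87.895 mcg/mL·h
oral tablet tail: 12.71/0.131 = 97.023; AUC_ev,0→∞ = 87.895 + 97.023 = 184.918 mcg/mL·h
F = (AUC_ev/D_ev)/(AUC_iv/D_iv) = (184.918/1000)/(288.337/250) = 0.184918/1.153348 = 0.1603

F = 0.160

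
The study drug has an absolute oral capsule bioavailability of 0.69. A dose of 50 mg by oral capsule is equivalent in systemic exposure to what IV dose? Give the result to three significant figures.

D_iv = 34.5 mg

Systemic exposure from an extravascular dose = F × D_ev, so the equivalent IV dose is F × D_ev.
D_iv = F × D_ev = 0.69 × 50 = 34.5 mg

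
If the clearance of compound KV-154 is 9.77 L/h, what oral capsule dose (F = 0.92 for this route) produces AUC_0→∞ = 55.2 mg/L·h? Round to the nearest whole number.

Dose = 586 mg

Dose = CL × AUC_0→∞ / F
     = 9.77 × 55.2 / 0.92 = 586.2 mg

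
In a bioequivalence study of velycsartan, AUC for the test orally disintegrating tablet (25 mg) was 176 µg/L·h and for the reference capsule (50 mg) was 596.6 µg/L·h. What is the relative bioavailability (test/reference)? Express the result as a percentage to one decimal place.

F_rel = 59.0%

F_rel = (AUC_test/D_test) / (AUC_ref/D_ref)
      = (176/25) / (596.6/50)
      = 7.04 / 11.932 = 0.5900 = 59.00%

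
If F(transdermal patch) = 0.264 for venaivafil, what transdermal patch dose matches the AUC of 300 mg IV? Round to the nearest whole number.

For equal systemic exposure: F × D_ev = D_iv
D_ev = D_iv / F = 300 / 0.264 = 1136.36 mg

D_transdermal = 1136 mg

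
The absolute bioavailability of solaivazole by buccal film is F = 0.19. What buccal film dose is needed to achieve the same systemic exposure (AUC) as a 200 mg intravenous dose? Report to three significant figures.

For equal systemic exposure: F × D_ev = D_iv
D_ev = D_iv / F = 200 / 0.19 = 1052.63 mg

D_buccal = 1050 mg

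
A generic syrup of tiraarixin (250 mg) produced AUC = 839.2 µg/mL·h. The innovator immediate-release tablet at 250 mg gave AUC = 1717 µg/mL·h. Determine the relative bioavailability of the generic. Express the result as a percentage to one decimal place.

F_rel = 48.9%

F_rel = (AUC_test/D_test) / (AUC_ref/D_ref)
      = (839.2/250) / (1717/250)
      = 3.3568 / 6.868 = 0.4888 = 48.88%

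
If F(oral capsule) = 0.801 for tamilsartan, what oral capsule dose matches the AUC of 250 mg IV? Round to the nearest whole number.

For equal systemic exposure: F × D_ev = D_iv
D_ev = D_iv / F = 250 / 0.801 = 312.11 mg

D_oral = 312 mg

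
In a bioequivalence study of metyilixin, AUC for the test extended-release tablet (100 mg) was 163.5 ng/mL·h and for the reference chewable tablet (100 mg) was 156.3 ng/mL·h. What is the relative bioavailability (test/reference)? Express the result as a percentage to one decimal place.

F_rel = (AUC_test/D_test) / (AUC_ref/D_ref)
      = (163.5/100) / (156.3/100)
      = 1.635 / 1.563 = 1.0461 = 104.61%

F_rel = 104.6%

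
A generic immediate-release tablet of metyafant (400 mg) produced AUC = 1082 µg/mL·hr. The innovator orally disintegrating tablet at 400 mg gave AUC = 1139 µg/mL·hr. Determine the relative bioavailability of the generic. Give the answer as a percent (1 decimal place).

F_rel = (AUC_test/D_test) / (AUC_ref/D_ref)
      = (1082/400) / (1139/400)
      = 2.705 / 2.8475 = 0.9500 = 95.00%

F_rel = 95.0%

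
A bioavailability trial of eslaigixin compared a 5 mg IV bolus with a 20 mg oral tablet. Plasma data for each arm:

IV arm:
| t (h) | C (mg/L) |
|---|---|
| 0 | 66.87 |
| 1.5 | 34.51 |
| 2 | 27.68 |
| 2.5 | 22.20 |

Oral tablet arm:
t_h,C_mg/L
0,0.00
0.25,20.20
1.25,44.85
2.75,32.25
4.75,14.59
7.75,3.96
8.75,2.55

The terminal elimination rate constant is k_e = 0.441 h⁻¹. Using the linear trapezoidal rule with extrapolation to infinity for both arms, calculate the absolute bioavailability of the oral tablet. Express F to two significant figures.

F = 0.29

Trapezoidal AUC_0→2.5 (IV):
  [0→1.5]: (66.87+34.51)/2 × 1.5 = 76.035
  [1.5→2]: (34.51+27.68)/2 × 0.5 = 15.5475
  [2→2.5]: (27.68+22.20)/2 × 0.5 = 12.47
  Sum = 104.0525 mg/L·h
IV tail: 22.20/0.441 = 50.340; AUC_iv,0→∞ = 104.0525 + 50.340 = 154.3925 mg/L·h
Trapezoidal AUC_0→8.75 (oral tablet):
  [0→0.25]: (0.00+20.20)/2 × 0.25 = 2.525
  [0.25→1.25]: (20.20+44.85)/2 × 1 = 32.525
  [1.25→2.75]: (44.85+32.25)/2 × 1.5 = 57.825
  [2.75→4.75]: (32.25+14.59)/2 × 2 = 46.84
  [4.75→7.75]: (14.59+3.96)/2 × 3 = 27.825
  [7.75→8.75]: (3.96+2.55)/2 × 1 = 3.255
  Sum = 170.795 mg/L·h
oral tablet tail: 2.55/0.441 = 5.782; AUC_ev,0→∞ = 170.795 + 5.782 = 176.577 mg/L·h
F = (AUC_ev/D_ev)/(AUC_iv/D_iv) = (176.577/20)/(154.3925/5) = 8.82885/30.8785 = 0.2859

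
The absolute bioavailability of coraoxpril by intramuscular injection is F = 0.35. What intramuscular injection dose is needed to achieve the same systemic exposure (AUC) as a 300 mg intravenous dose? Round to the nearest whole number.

D_intramuscular = 857 mg

For equal systemic exposure: F × D_ev = D_iv
D_ev = D_iv / F = 300 / 0.35 = 857.143 mg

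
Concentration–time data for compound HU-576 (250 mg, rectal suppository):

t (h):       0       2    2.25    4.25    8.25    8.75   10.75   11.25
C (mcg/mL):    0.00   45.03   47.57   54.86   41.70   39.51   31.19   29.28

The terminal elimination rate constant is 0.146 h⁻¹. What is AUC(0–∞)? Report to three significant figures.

Trapezoidal AUC_0→11.25:
  [0→2]: (0.00+45.03)/2 × 2 = 45.03
  [2→2.25]: (45.03+47.57)/2 × 0.25 = 11.575
  [2.25→4.25]: (47.57+54.86)/2 × 2 = 102.43
  [4.25→8.25]: (54.86+41.70)/2 × 4 = 193.12
  [8.25→8.75]: (41.70+39.51)/2 × 0.5 = 20.3025
  [8.75→10.75]: (39.51+31.19)/2 × 2 = 70.7
  [10.75→11.25]: (31.19+29.28)/2 × 0.5 = 15.1175
  Sum = 458.275 mcg/mL·h
Extrapolated tail: C_last / k_e = 29.28 / 0.146 = 200.548
AUC_0→∞ = 458.275 + 200.548 = 658.823 mcg/mL·h

AUC = 659 mcg/mL·h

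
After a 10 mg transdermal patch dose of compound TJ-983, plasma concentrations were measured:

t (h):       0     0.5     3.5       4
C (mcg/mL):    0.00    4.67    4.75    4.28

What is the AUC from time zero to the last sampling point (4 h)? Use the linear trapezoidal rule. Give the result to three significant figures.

AUC = 17.6 mcg/mL·h

Trapezoidal AUC_0→4:
  [0→0.5]: (0.00+4.67)/2 × 0.5 = 1.1675
  [0.5→3.5]: (4.67+4.75)/2 × 3 = 14.13
  [3.5→4]: (4.75+4.28)/2 × 0.5 = 2.2575
  Sum = 17.555 mcg/mL·h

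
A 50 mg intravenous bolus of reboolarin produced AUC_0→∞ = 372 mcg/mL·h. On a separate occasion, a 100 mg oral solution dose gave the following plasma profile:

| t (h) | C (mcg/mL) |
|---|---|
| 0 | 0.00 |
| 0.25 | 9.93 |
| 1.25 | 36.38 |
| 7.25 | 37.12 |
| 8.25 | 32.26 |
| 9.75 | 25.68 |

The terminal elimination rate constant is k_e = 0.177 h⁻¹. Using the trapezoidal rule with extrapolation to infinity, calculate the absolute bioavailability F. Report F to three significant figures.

Trapezoidal AUC_0→9.75 (oral solution):
  [0→0.25]: (0.00+9.93)/2 × 0.25 = 1.24125
  [0.25→1.25]: (9.93+36.38)/2 × 1 = 23.155
  [1.25→7.25]: (36.38+37.12)/2 × 6 = 220.5
  [7.25→8.25]: (37.12+32.26)/2 × 1 = 34.69
  [8.25→9.75]: (32.26+25.68)/2 × 1.5 = 43.455
  Sum = 323.04125 mcg/mL·h
Tail: C_last/k_e = 25.68/0.177 = 145.085
AUC_0→∞ (oral solution) = 323.04125 + 145.085 = 468.12625 mcg/mL·h
F = (AUC_ev/D_ev)/(AUC_iv/D_iv) = (468.12625/100)/(372/50) = 4.6812625/7.44 = 0.6292

F = 0.629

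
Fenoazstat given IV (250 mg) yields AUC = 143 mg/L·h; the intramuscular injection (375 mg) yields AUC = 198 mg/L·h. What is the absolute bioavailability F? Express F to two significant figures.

F = 0.92

F = (AUC_ev / D_ev) / (AUC_iv / D_iv)
  = (198/375) / (143/250)
  = 0.528 / 0.572 = 0.9231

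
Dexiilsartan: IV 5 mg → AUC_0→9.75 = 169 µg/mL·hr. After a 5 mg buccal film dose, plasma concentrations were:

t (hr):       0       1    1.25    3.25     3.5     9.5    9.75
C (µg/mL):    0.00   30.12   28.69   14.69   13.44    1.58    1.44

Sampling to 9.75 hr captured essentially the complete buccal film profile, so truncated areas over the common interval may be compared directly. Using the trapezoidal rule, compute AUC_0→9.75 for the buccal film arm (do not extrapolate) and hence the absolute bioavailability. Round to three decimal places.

Trapezoidal AUC_0→9.75 (buccal film):
  [0→1]: (0.00+30.12)/2 × 1 = 15.06
  [1→1.25]: (30.12+28.69)/2 × 0.25 = 7.35125
  [1.25→3.25]: (28.69+14.69)/2 × 2 = 43.38
  [3.25→3.5]: (14.69+13.44)/2 × 0.25 = 3.51625
  [3.5→9.5]: (13.44+1.58)/2 × 6 = 45.06
  [9.5→9.75]: (1.58+1.44)/2 × 0.25 = 0.3775
  Sum = 114.745 µg/mL·hr
F = (AUC_ev/D_ev)/(AUC_iv/D_iv) = (114.745/5)/(169/5) = 22.949/33.8 = 0.6790

F = 0.679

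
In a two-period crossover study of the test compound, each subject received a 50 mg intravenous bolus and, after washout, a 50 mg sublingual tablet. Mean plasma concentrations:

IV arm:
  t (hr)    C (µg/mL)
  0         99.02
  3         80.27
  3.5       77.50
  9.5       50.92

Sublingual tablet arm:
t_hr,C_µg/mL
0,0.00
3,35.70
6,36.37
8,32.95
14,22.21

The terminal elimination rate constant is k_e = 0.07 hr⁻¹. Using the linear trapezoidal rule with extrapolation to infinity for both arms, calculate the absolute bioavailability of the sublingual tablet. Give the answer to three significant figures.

Trapezoidal AUC_0→9.5 (IV):
  [0→3]: (99.02+80.27)/2 × 3 = 268.935
  [3→3.5]: (80.27+77.50)/2 × 0.5 = 39.4425
  [3.5→9.5]: (77.50+50.92)/2 × 6 = 385.26
  Sum = 693.6375 µg/mL·hr
IV tail: 50.92/0.07 = 727.429; AUC_iv,0→∞ = 693.6375 + 727.429 = 1421.0665 µg/mL·hr
Trapezoidal AUC_0→14 (sublingual tablet):
  [0→3]: (0.00+35.70)/2 × 3 = 53.55
  [3→6]: (35.70+36.37)/2 × 3 = 108.105
  [6→8]: (36.37+32.95)/2 × 2 = 69.32
  [8→14]: (32.95+22.21)/2 × 6 = 165.48
  Sum = 396.455 µg/mL·hr
sublingual tablet tail: 22.21/0.07 = 317.286; AUC_ev,0→∞ = 396.455 + 317.286 = 713.741 µg/mL·hr
F = (AUC_ev/D_ev)/(AUC_iv/D_iv) = (713.741/50)/(1421.0665/50) = 14.27482/28.42133 = 0.5023

F = 0.502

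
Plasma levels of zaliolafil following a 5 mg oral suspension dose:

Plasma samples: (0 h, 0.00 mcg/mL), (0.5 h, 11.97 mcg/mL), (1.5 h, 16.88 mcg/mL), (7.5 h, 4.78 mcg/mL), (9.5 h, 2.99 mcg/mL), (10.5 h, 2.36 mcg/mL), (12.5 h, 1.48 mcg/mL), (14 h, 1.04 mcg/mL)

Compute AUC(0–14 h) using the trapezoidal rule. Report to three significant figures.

Trapezoidal AUC_0→14:
  [0→0.5]: (0.00+11.97)/2 × 0.5 = 2.9925
  [0.5→1.5]: (11.97+16.88)/2 × 1 = 14.425
  [1.5→7.5]: (16.88+4.78)/2 × 6 = 64.98
  [7.5→9.5]: (4.78+2.99)/2 × 2 = 7.77
  [9.5→10.5]: (2.99+2.36)/2 × 1 = 2.675
  [10.5→12.5]: (2.36+1.48)/2 × 2 = 3.84
  [12.5→14]: (1.48+1.04)/2 × 1.5 = 1.89
  Sum = 98.5725 mcg/mL·h

AUC = 98.6 mcg/mL·h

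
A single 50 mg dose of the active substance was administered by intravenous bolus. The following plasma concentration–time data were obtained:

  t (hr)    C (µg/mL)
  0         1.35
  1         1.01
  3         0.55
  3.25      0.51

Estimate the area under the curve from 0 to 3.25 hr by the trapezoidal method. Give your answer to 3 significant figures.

Trapezoidal AUC_0→3.25:
  [0→1]: (1.35+1.01)/2 × 1 = 1.18
  [1→3]: (1.01+0.55)/2 × 2 = 1.56
  [3→3.25]: (0.55+0.51)/2 × 0.25 = 0.1325
  Sum = 2.8725 µg/mL·hr

AUC = 2.87 µg/mL·hr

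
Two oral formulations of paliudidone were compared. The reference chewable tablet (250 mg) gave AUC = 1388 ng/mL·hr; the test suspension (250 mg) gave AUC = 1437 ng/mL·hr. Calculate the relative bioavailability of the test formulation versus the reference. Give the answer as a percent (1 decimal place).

F_rel = (AUC_test/D_test) / (AUC_ref/D_ref)
      = (1437/250) / (1388/250)
      = 5.748 / 5.552 = 1.0353 = 103.53%

F_rel = 103.5%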